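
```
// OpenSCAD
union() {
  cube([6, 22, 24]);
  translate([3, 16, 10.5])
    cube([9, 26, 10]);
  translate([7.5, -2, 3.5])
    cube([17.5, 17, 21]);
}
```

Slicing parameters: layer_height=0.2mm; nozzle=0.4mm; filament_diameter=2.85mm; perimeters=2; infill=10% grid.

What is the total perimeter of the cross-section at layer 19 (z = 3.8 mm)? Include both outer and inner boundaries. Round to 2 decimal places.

At z = 3.8 mm: the cube is present — its section is the full 6×22 rectangle (perimeter 56.00 mm); the cube at (3, 16) is not intersected at this z (z outside [10.5, 20.5]); the cube at (7.5, -2) is present — its section is the full 17.5×17 rectangle (perimeter 69.00 mm); Taking the union: the 2 present regions are separate (no shared area or edge), so areas and boundary lengths simply add and each stays a separate island — boundary = 125.00 mm. Overall, the cross-section has 2 separate islands. Total boundary length (outer) = 125.00 mm.

125.00 mm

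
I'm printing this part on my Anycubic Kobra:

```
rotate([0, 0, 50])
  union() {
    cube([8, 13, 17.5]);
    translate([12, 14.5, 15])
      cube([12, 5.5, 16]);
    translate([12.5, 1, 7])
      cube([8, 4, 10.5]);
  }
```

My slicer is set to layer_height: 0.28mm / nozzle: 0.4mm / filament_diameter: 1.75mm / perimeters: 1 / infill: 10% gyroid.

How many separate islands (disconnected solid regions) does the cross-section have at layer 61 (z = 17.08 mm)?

At z = 17.08 mm: the 8×13 cube contributes its full rectangle; the cube at (12, 14.5) (footprint 12×5.5) is included at this height; the cube at (12.5, 1) is present — its section is the full 8×4 rectangle; Merging all regions: the 3 present regions are separate (no shared area or edge), so areas and boundary lengths simply add and each stays a separate island — 3 connected regions; (whole slice rotated 50° about Z — lengths, areas and connectivity unchanged). Overall, the cross-section has 3 separate islands. Island count = 3.

3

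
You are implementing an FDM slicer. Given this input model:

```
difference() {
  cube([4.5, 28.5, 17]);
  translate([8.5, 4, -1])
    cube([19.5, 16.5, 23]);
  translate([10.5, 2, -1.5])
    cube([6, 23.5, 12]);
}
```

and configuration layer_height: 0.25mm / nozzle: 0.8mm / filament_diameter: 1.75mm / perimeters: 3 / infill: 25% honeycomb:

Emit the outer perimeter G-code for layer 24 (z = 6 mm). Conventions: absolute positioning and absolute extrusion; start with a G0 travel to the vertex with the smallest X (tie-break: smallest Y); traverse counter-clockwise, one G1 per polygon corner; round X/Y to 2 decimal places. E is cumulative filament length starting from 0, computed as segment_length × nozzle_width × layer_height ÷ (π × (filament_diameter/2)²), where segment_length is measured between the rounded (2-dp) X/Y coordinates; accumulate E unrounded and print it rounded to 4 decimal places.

G0 X0.00 Y0.00 Z6.00
G1 X4.50 Y0.00 E0.3742
G1 X4.50 Y28.50 E2.7440
G1 X0.00 Y28.50 E3.1181
G1 X0.00 Y0.00 E5.4879

At z = 6 mm: the cube (footprint 4.5×28.5) is included at this height; the cube at (8.5, 4) is present — its section is the full 19.5×16.5 rectangle; the cube at (10.5, 2) is present — its section is the full 6×23.5 rectangle; After the difference (first − rest): starting from the 4.5×28.5 cube, the 19.5×16.5 cube at (8.5, 4) misses the remaining region (no effect); the 6×23.5 cube at (10.5, 2) misses the remaining region (no effect) — 1 connected region. The outline is a single polygon with 4 vertices. Extrusion per mm of travel: 0.8 × 0.25 / (π × 0.875²) = 0.083150. Accumulating E over each segment gives final E = 5.4879.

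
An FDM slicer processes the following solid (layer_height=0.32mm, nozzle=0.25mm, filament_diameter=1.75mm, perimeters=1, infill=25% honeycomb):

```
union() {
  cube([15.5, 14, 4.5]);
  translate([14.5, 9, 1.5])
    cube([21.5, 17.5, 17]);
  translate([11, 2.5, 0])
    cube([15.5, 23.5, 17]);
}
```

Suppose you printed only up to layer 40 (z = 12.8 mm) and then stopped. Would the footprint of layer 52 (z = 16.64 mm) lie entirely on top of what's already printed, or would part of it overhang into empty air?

Compare the two slices. At z = 12.8: the cube is absent (z outside [0, 4.5]); the cube at (14.5, 9) (footprint 21.5×17.5) is included at this height (area 376.25 mm²); the cube at (11, 2.5) is present — its section is the full 15.5×23.5 rectangle (area 364.25 mm²); Combining (union): the regions partially overlap — summed areas 740.50 mm² minus the doubly-counted overlap 204.00 mm² gives 536.50 mm² — area = 536.50 mm². At z = 16.64: the cube is not intersected at this z (z outside [0, 4.5]); the 21.5×17.5 cube at (14.5, 9) contributes its full rectangle (area 376.25 mm²); the 15.5×23.5 cube at (11, 2.5) contributes its full rectangle (area 364.25 mm²); Combining (union): the regions partially overlap — summed areas 740.50 mm² minus the doubly-counted overlap 204.00 mm² gives 536.50 mm² — area = 536.50 mm². Checking containment: the cross-section at z = 16.64 is a subset of the cross-section at z = 12.8.

entirely on top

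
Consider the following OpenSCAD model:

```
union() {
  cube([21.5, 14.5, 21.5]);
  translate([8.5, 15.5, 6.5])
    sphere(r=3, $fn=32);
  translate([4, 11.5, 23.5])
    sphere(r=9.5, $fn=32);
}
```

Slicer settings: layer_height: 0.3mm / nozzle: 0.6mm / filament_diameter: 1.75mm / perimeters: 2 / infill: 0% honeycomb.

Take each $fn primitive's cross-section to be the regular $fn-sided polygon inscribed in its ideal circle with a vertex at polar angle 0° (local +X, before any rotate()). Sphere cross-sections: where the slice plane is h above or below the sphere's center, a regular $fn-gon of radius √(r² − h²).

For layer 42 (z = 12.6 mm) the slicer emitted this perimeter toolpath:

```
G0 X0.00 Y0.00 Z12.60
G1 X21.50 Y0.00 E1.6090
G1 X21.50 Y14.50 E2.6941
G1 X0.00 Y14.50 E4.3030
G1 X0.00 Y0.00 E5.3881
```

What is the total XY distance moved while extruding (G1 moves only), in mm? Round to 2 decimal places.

Sum the Euclidean lengths of each G1 segment: total = 72.00 mm.

72.00 mm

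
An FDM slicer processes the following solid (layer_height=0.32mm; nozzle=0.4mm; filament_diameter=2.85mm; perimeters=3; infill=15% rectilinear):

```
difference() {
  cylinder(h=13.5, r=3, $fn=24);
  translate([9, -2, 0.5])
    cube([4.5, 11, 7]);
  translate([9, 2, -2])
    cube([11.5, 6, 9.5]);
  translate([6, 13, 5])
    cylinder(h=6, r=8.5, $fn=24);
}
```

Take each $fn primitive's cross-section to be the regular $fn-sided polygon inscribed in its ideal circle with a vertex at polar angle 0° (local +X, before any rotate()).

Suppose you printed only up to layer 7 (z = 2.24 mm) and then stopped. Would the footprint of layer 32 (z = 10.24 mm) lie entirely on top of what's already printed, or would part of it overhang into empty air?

Compare the two slices. At z = 2.24: the cylinder: section is a regular 24-gon, circumradius r=3 (area = (24/2)·3.000²·sin(360°/24) = 27.95 mm²); the cube at (9, -2) is present — its section is the full 4.5×11 rectangle (area 49.50 mm²); the 11.5×6 cube at (9, 2) contributes its full rectangle (area 69.00 mm²); the cylinder at (6, 13) is not intersected at this z (z outside [5, 11]); After the difference (first − rest): starting from the r=3 cylinder (27.95 mm²), the 4.5×11 cube at (9, -2) misses the remaining region (no effect); the 11.5×6 cube at (9, 2) misses the remaining region (no effect) — area = 27.95 mm². At z = 10.24: the cylinder: section is a regular 24-gon, circumradius r=3 (area = (24/2)·3.000²·sin(360°/24) = 27.95 mm²); the cube at (9, -2) is not intersected at this z (z outside [0.5, 7.5]); the cube at (9, 2) is not intersected at this z (z outside [-2, 7.5]); the r=8.5 cylinder at (6, 13) contributes a regular 24-gon of circumradius 8.5 (area = (24/2)·8.500²·sin(360°/24) = 224.40 mm²); Taking the first minus the rest: starting from the r=3 cylinder (27.95 mm²), the r=8.5 cylinder at (6, 13) misses the remaining region (no effect) — area = 27.95 mm². Checking containment: the cross-section at z = 10.24 is a subset of the cross-section at z = 2.24.

entirely on top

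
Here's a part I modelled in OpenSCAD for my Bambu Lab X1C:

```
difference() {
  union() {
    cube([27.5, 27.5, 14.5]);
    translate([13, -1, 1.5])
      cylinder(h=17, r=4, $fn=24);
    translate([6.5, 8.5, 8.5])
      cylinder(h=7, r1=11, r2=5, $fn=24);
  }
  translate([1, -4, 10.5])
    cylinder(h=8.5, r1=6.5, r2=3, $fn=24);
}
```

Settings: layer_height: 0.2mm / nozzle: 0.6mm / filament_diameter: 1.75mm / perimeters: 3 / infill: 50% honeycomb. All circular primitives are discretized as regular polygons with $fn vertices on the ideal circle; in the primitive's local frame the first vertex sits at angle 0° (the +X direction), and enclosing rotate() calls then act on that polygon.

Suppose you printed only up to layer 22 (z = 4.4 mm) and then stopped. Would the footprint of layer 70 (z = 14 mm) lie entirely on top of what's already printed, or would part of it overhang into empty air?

Compare the two slices. At z = 4.4: the cube (footprint 27.5×27.5) is included at this height (area 756.25 mm²); the cylinder at (13, -1): section is a regular 24-gon, circumradius r=4 (area = (24/2)·4.000²·sin(360°/24) = 49.69 mm²); the cone at (6.5, 8.5) is absent (z outside [8.5, 15.5]); Taking the union: the regions partially overlap — summed areas 805.94 mm² minus the doubly-counted overlap 16.98 mm² gives 788.96 mm² — area = 788.96 mm²; the cone at (1, -4) is not intersected at this z (z outside [10.5, 19]); Taking the first minus the rest: none of the subtracted shapes is present at this height, so the result so far is unchanged — area = 788.96 mm². At z = 14: the 27.5×27.5 cube contributes its full rectangle (area 756.25 mm²); the r=4 cylinder at (13, -1) contributes a regular 24-gon of circumradius 4 (area = (24/2)·4.000²·sin(360°/24) = 49.69 mm²); the cone at (6.5, 8.5) (r1=11→r2=5) has section circumradius 6.286 here — a regular 24-gon (area = (24/2)·6.286²·sin(360°/24) = 122.71 mm²); Combining (union): the regions partially overlap — summed areas 928.66 mm² minus the doubly-counted overlap 139.69 mm² gives 788.96 mm² — area = 788.96 mm²; the cone at (1, -4): at t=0.412 of its height the radius interpolates to r₁+(r₂−r₁)t = 5.059, giving a regular 24-gon of that circumradius (area = (24/2)·5.059²·sin(360°/24) = 79.48 mm²); Taking the first minus the rest: starting from the result so far (788.96 mm²), the cone at (1, -4) partially overlaps it — only the 3.13 mm² overlap (of its 79.48 mm²) is removed, clipping the outline — area = 785.83 mm². Checking containment: the cross-section at z = 14 is a subset of the cross-section at z = 4.4.

entirely on top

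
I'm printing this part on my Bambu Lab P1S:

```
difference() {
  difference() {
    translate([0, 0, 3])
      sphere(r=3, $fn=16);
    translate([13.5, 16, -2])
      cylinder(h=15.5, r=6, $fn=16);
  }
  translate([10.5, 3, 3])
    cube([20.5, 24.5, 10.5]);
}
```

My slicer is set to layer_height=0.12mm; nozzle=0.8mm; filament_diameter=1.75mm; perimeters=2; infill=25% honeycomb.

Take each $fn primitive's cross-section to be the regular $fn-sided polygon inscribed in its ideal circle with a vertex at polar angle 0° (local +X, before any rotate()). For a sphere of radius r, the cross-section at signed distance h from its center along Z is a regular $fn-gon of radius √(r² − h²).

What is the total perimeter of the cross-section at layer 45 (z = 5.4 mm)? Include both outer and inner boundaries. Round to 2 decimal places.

11.24 mm

At z = 5.4 mm: the sphere: section is a regular 16-gon, circumradius = √(r²−h²) = √(3²−2.4²) = 1.800 (perimeter = 2·16·1.800·sin(180°/16) = 11.24 mm); the r=6 cylinder at (13.5, 16) gives a regular 16-gon of circumradius 6 (constant along its height) (perimeter = 2·16·6.000·sin(180°/16) = 37.46 mm); After the difference (first − rest): starting from the r=3 sphere, the r=6 cylinder at (13.5, 16) misses the remaining region (no effect) — boundary = 11.24 mm; the 20.5×24.5 cube at (10.5, 3) contributes its full rectangle (perimeter 90.00 mm); Subtracting the remaining from the first: starting from that combined region, the 20.5×24.5 cube at (10.5, 3) misses the remaining region (no effect) — boundary = 11.24 mm. Overall, the cross-section is a single solid region. Total boundary length (outer) = 11.24 mm.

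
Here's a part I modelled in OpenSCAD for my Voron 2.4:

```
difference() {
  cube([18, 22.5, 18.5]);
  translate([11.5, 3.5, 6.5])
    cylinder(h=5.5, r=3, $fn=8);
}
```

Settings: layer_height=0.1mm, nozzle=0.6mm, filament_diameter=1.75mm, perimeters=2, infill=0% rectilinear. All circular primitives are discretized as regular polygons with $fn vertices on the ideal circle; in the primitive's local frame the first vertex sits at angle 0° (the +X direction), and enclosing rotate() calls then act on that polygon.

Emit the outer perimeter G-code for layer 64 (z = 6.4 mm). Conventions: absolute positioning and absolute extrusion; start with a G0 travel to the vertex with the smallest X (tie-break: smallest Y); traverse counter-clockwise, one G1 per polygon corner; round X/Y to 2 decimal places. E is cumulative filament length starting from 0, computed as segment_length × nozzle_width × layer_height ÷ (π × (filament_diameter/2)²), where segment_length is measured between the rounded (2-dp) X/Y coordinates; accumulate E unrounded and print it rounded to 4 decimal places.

At z = 6.4 mm: the cube is present — its section is the full 18×22.5 rectangle; the cylinder at (11.5, 3.5) is not intersected at this z (z outside [6.5, 12]); After the difference (first − rest): none of the subtracted shapes is present at this height, so the 18×22.5 cube is unchanged — 1 connected region. The outline is a single polygon with 4 vertices. Extrusion per mm of travel: 0.6 × 0.1 / (π × 0.875²) = 0.024945. Accumulating E over each segment gives final E = 2.0206.

G0 X0.00 Y0.00 Z6.40
G1 X18.00 Y0.00 E0.4490
G1 X18.00 Y22.50 E1.0103
G1 X0.00 Y22.50 E1.4593
G1 X0.00 Y0.00 E2.0206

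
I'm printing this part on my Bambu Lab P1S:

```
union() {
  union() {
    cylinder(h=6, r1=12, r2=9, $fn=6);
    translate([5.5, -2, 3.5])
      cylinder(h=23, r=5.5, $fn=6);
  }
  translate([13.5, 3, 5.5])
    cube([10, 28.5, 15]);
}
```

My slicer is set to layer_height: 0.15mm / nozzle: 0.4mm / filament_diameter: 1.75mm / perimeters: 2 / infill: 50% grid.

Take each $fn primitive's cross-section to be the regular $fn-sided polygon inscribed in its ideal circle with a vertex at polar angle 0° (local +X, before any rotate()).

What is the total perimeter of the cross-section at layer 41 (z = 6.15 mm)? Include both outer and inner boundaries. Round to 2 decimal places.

110.00 mm

At z = 6.15 mm: the cone does not reach this height (z outside [0, 6]); the r=5.5 cylinder at (5.5, -2) contributes a regular 6-gon of circumradius 5.5 (perimeter = 2·6·5.500·sin(180°/6) = 33.00 mm); Merging all regions: only the r=5.5 cylinder at (5.5, -2) is present, so the union is just that shape — boundary = 33.00 mm; the cube at (13.5, 3) is present — its section is the full 10×28.5 rectangle (perimeter 77.00 mm); Taking the union: the 2 present regions are separate (no shared area or edge), so areas and boundary lengths simply add and each stays a separate island — boundary = 110.00 mm. Overall, the cross-section has 2 separate islands. Total boundary length (outer) = 110.00 mm.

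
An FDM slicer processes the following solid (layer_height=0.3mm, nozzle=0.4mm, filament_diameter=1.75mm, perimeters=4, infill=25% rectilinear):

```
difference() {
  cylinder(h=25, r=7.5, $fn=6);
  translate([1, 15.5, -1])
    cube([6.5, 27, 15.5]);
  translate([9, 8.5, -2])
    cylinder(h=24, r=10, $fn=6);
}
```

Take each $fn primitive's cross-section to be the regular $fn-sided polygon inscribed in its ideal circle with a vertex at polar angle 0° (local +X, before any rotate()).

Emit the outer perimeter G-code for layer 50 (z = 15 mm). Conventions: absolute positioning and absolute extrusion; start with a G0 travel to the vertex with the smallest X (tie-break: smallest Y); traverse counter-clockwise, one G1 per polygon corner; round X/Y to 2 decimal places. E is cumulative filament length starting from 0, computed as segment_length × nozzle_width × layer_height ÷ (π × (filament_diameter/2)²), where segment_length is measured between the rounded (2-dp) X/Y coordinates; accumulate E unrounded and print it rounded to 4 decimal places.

At z = 15 mm: the r=7.5 cylinder gives a regular 6-gon of circumradius 7.5 (constant along its height); the cube at (1, 15.5) does not reach this height (z outside [-1, 14.5]); the r=10 cylinder at (9, 8.5) gives a regular 6-gon of circumradius 10 (constant along its height); Subtracting the remaining from the first: starting from the r=7.5 cylinder, the r=10 cylinder at (9, 8.5) partially overlaps it — only the 23.90 mm² overlap (of its 259.81 mm²) is removed, clipping the outline — 1 connected region. The outline is a single polygon with 7 vertices. Extrusion per mm of travel: 0.4 × 0.3 / (π × 0.875²) = 0.049890. Accumulating E over each segment gives final E = 2.2369.

G0 X-7.50 Y0.00 Z15.00
G1 X-3.75 Y-6.50 E0.3744
G1 X3.75 Y-6.50 E0.7486
G1 X7.41 Y-0.16 E1.1138
G1 X4.00 Y-0.16 E1.2839
G1 X0.16 Y6.50 E1.6675
G1 X-3.75 Y6.50 E1.8625
G1 X-7.50 Y0.00 E2.2369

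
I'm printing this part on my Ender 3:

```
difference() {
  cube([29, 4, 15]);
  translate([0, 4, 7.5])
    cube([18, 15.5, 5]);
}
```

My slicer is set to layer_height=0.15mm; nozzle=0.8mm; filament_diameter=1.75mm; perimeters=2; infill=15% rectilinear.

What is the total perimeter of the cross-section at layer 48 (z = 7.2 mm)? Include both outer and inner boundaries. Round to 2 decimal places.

At z = 7.2 mm: the 29×4 cube contributes its full rectangle (perimeter 66.00 mm); the cube at (0, 4) is absent (z outside [7.5, 12.5]); Subtracting the remaining from the first: none of the subtracted shapes is present at this height, so the 29×4 cube is unchanged — boundary = 66.00 mm. Overall, the cross-section is a single solid region. Total boundary length (outer) = 66.00 mm.

66.00 mm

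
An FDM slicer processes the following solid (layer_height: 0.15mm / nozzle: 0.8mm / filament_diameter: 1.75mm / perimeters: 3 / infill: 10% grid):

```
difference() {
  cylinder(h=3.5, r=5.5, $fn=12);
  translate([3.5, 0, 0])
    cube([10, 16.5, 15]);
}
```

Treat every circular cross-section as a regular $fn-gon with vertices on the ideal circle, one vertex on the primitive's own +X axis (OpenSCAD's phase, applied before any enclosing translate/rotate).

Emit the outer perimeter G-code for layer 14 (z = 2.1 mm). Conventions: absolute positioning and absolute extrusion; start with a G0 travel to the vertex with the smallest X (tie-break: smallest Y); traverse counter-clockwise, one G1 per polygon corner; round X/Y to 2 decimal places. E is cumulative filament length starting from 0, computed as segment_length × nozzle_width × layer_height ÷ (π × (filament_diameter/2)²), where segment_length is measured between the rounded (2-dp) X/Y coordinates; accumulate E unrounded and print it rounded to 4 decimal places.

G0 X-5.50 Y0.00 Z2.10
G1 X-4.76 Y-2.75 E0.1421
G1 X-2.75 Y-4.76 E0.2839
G1 X0.00 Y-5.50 E0.4260
G1 X2.75 Y-4.76 E0.5681
G1 X4.76 Y-2.75 E0.7099
G1 X5.50 Y0.00 E0.8519
G1 X3.50 Y0.00 E0.9517
G1 X3.50 Y4.01 E1.1518
G1 X2.75 Y4.76 E1.2047
G1 X0.00 Y5.50 E1.3468
G1 X-2.75 Y4.76 E1.4889
G1 X-4.76 Y2.75 E1.6307
G1 X-5.50 Y0.00 E1.7728

At z = 2.1 mm: the r=5.5 cylinder contributes a regular 12-gon of circumradius 5.5; the cube at (3.5, 0) is present — its section is the full 10×16.5 rectangle; After the difference (first − rest): starting from the r=5.5 cylinder, the 10×16.5 cube at (3.5, 0) partially overlaps it — only the 5.28 mm² overlap (of its 165.00 mm²) is removed, clipping the outline — 1 connected region. The outline is a single polygon with 13 vertices. Extrusion per mm of travel: 0.8 × 0.15 / (π × 0.875²) = 0.049890. Accumulating E over each segment gives final E = 1.7728.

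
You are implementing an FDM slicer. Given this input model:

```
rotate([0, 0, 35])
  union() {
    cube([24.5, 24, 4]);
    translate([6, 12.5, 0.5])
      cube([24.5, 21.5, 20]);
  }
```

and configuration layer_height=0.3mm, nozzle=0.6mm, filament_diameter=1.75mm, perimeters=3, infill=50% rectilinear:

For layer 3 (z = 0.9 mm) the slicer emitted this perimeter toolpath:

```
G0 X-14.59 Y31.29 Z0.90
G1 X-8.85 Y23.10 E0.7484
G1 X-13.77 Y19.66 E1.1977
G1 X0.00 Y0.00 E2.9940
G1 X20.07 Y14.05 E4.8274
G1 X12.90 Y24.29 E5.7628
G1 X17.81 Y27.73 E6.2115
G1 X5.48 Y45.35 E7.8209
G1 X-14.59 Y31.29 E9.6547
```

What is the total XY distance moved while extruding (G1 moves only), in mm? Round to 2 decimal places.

Sum the Euclidean lengths of each G1 segment: total = 129.01 mm.

129.01 mm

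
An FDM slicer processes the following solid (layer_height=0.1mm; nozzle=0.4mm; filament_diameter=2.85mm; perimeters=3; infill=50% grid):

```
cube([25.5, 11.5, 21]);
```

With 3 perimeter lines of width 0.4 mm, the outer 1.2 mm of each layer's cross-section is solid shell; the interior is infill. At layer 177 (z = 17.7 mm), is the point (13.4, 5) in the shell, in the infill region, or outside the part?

infill

At z = 17.7 mm: the cube (footprint 25.5×11.5) is included at this height. Overall, the cross-section is a single solid region. The nearest boundary edge runs (0.00, 0.00)→(25.50, 0.00); distance from the point to it = 5.00 mm. The point is inside the cross-section and 5.00 mm from the nearest boundary — more than the 1.2 mm shell width (3 × 0.4), so it's in the infill interior.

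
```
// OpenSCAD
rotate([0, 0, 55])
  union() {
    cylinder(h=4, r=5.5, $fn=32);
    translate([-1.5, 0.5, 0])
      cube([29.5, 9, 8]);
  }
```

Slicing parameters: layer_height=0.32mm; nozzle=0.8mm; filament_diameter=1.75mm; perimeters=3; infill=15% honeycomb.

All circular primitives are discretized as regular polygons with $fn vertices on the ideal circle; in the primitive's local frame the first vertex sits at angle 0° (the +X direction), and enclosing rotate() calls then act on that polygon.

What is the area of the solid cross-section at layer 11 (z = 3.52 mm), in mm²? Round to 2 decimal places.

331.68 mm²

At z = 3.52 mm: the cylinder: section is a regular 32-gon, circumradius r=5.5 (area = (32/2)·5.500²·sin(360°/32) = 94.42 mm²); the cube at (-1.5, 0.5) (footprint 29.5×9) is included at this height (area 265.50 mm²); Merging all regions: the regions partially overlap — summed areas 359.92 mm² minus the doubly-counted overlap 28.24 mm² gives 331.68 mm² — area = 331.68 mm²; (rotated 55° about Z; rotation is an isometry so areas/perimeters/island counts are preserved). Overall, the cross-section is a single solid region. Net area = 331.68 mm².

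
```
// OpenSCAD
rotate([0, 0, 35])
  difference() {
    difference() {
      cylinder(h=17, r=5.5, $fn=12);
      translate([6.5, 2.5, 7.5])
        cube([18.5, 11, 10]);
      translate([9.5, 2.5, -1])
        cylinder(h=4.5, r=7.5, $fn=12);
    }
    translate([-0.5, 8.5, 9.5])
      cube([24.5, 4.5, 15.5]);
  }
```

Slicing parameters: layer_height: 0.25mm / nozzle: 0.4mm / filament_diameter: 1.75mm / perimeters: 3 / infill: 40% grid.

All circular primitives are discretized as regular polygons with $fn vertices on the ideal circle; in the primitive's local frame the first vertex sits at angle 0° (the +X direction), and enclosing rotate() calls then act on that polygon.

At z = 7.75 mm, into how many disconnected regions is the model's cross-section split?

1

At z = 7.75 mm: the r=5.5 cylinder gives a regular 12-gon of circumradius 5.5 (constant along its height); the cube at (6.5, 2.5) (footprint 18.5×11) is included at this height; the cylinder at (9.5, 2.5) is not intersected at this z (z outside [-1, 3.5]); Taking the first minus the rest: starting from the r=5.5 cylinder, the 18.5×11 cube at (6.5, 2.5) misses the remaining region (no effect) — 1 connected region; the cube at (-0.5, 8.5) is not intersected at this z (z outside [9.5, 25]); Subtracting the remaining from the first: none of the subtracted shapes is present at this height, so that combined region is unchanged — 1 connected region; (whole slice rotated 35° about Z — lengths, areas and connectivity unchanged). The result has 1 disconnected region.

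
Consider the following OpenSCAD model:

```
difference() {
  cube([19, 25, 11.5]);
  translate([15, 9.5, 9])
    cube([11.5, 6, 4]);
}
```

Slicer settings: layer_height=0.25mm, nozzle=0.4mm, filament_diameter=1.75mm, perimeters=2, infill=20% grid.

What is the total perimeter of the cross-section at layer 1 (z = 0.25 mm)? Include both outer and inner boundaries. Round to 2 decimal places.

At z = 0.25 mm: the cube is present — its section is the full 19×25 rectangle (perimeter 88.00 mm); the cube at (15, 9.5) does not reach this height (z outside [9, 13]); Subtracting the remaining from the first: none of the subtracted shapes is present at this height, so the 19×25 cube is unchanged — boundary = 88.00 mm. Overall, the cross-section is a single solid region. Total boundary length (outer) = 88.00 mm.

88.00 mm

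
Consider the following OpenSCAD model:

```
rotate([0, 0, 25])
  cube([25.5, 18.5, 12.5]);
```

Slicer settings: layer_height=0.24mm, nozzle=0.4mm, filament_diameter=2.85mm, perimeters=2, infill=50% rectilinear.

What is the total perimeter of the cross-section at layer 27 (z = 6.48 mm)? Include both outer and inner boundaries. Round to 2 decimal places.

At z = 6.48 mm: the cube is present — its section is the full 25.5×18.5 rectangle (perimeter 88.00 mm); (whole slice rotated 25° about Z — lengths, areas and connectivity unchanged). Overall, the cross-section is a single solid region. Total boundary length (outer) = 88.00 mm.

88.00 mm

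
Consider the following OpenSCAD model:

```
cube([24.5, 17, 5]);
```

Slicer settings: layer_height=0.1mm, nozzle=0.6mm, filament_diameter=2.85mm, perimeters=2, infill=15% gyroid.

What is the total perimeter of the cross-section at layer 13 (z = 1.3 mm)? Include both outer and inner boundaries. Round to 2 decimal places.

At z = 1.3 mm: the 24.5×17 cube contributes its full rectangle (perimeter 83.00 mm). Overall, the cross-section is a single solid region. Total boundary length (outer) = 83.00 mm.

83.00 mm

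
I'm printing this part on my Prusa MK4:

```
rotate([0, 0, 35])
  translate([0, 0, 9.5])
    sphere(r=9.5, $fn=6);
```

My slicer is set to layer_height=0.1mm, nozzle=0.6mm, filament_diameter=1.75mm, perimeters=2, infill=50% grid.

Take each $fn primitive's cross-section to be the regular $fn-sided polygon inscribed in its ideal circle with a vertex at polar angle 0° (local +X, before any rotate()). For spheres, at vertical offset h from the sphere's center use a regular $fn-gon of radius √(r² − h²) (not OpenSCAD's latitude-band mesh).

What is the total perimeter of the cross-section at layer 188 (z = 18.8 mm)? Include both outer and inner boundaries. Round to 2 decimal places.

11.63 mm

At z = 18.8 mm: the sphere: section is a regular 6-gon, circumradius = √(r²−h²) = √(9.5²−9.3²) = 1.939 (perimeter = 2·6·1.939·sin(180°/6) = 11.63 mm); (rotated 35° about Z; rotation is an isometry so areas/perimeters/island counts are preserved). Overall, the cross-section is a single solid region. Total boundary length (outer) = 11.63 mm.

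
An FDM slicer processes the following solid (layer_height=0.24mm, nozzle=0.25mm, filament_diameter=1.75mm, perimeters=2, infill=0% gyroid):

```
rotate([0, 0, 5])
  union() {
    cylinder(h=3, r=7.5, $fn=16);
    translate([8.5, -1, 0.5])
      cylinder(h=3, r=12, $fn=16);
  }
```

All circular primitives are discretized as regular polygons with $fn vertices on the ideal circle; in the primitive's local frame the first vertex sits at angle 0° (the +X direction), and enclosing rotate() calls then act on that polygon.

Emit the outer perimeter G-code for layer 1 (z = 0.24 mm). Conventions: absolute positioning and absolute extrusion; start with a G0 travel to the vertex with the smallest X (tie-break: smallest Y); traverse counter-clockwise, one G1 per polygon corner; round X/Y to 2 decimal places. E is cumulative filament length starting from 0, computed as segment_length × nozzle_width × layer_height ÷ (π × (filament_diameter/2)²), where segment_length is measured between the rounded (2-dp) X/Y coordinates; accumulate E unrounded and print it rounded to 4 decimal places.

At z = 0.24 mm: the r=7.5 cylinder gives a regular 16-gon of circumradius 7.5 (constant along its height); the cylinder at (8.5, -1) is not intersected at this z (z outside [0.5, 3.5]); Merging all regions: only the r=7.5 cylinder is present, so the union is just that shape — 1 connected region; (whole slice rotated 5° about Z — lengths, areas and connectivity unchanged). The outline is a single polygon with 16 vertices. Extrusion per mm of travel: 0.25 × 0.24 / (π × 0.875²) = 0.024945. Accumulating E over each segment gives final E = 1.1678.

G0 X-7.47 Y-0.65 Z0.24
G1 X-6.65 Y-3.46 E0.0730
G1 X-4.82 Y-5.75 E0.1461
G1 X-2.26 Y-7.15 E0.2189
G1 X0.65 Y-7.47 E0.2920
G1 X3.46 Y-6.65 E0.3650
G1 X5.75 Y-4.82 E0.4381
G1 X7.15 Y-2.26 E0.5109
G1 X7.47 Y0.65 E0.5839
G1 X6.65 Y3.46 E0.6569
G1 X4.82 Y5.75 E0.7301
G1 X2.26 Y7.15 E0.8028
G1 X-0.65 Y7.47 E0.8759
G1 X-3.46 Y6.65 E0.9489
G1 X-5.75 Y4.82 E1.0220
G1 X-7.15 Y2.26 E1.0948
G1 X-7.47 Y-0.65 E1.1678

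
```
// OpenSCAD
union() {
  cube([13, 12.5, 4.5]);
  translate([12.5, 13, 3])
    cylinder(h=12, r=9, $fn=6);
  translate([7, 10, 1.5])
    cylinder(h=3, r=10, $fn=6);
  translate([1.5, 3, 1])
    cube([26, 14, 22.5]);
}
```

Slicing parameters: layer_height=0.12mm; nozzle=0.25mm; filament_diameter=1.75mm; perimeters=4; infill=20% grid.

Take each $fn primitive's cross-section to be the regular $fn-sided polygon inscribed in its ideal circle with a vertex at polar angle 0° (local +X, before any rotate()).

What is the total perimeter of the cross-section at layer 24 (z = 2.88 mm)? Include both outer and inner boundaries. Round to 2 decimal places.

At z = 2.88 mm: the cube (footprint 13×12.5) is included at this height (perimeter 51.00 mm); the cylinder at (12.5, 13) does not reach this height (z outside [3, 15]); the cylinder at (7, 10): section is a regular 6-gon, circumradius r=10 (perimeter = 2·6·10.000·sin(180°/6) = 60.00 mm); the 26×14 cube at (1.5, 3) contributes its full rectangle (perimeter 80.00 mm); Taking the union: the regions partially overlap (shared area 329.46 mm²), so the edge portions inside another operand are dropped and the merged outline is re-measured after clipping — boundary = 91.76 mm. Overall, the cross-section is a single solid region. Total boundary length (outer) = 91.76 mm.

91.76 mm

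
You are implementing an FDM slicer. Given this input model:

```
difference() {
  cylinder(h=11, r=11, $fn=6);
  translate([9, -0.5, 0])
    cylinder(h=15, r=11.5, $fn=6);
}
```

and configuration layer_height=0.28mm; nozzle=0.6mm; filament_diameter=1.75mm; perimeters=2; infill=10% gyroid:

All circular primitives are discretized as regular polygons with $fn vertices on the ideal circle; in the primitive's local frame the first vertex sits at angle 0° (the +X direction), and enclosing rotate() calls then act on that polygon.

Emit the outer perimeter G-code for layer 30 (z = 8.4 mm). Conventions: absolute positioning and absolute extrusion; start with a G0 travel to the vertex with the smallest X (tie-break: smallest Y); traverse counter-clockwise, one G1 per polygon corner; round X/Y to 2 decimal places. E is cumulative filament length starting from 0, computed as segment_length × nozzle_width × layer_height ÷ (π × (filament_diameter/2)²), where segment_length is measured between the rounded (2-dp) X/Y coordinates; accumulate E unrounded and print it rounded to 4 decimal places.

At z = 8.4 mm: the cylinder: section is a regular 6-gon, circumradius r=11; the r=11.5 cylinder at (9, -0.5) contributes a regular 6-gon of circumradius 11.5; Taking the first minus the rest: starting from the r=11 cylinder, the r=11.5 cylinder at (9, -0.5) partially overlaps it — only the 152.13 mm² overlap (of its 343.60 mm²) is removed, clipping the outline — 1 connected region. The outline is a single polygon with 8 vertices. Extrusion per mm of travel: 0.6 × 0.28 / (π × 0.875²) = 0.069846. Accumulating E over each segment gives final E = 4.5758.

G0 X-11.00 Y0.00 Z8.40
G1 X-5.50 Y-9.53 E0.7685
G1 X2.71 Y-9.53 E1.3420
G1 X-2.50 Y-0.50 E2.0701
G1 X3.25 Y9.46 E2.8734
G1 X5.54 Y9.46 E3.0334
G1 X5.50 Y9.53 E3.0390
G1 X-5.50 Y9.53 E3.8073
G1 X-11.00 Y0.00 E4.5758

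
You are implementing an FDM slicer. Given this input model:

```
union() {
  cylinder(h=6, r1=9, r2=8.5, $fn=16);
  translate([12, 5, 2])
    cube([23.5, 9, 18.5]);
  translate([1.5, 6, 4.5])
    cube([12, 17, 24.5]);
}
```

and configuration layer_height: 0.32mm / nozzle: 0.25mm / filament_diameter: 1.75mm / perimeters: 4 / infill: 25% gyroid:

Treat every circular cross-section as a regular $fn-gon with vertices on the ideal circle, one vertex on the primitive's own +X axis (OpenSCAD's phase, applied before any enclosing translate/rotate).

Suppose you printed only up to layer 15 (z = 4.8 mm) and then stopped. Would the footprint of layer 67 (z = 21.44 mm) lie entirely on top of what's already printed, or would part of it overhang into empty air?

entirely on top

Compare the two slices. At z = 4.8: the cone contributes a regular 16-gon of circumradius 8.600 (interpolated between r1=9 and r2=8.5 at t=0.800) (area = (16/2)·8.600²·sin(360°/16) = 226.43 mm²); the cube at (12, 5) is present — its section is the full 23.5×9 rectangle (area 211.50 mm²); the cube at (1.5, 6) is present — its section is the full 12×17 rectangle (area 204.00 mm²); Combining (union): the regions partially overlap — summed areas 641.93 mm² minus the doubly-counted overlap 18.63 mm² gives 623.29 mm² — area = 623.29 mm². At z = 21.44: the cone does not reach this height (z outside [0, 6]); the cube at (12, 5) is not intersected at this z (z outside [2, 20.5]); the cube at (1.5, 6) (footprint 12×17) is included at this height (area 204.00 mm²); Taking the union: only the 12×17 cube at (1.5, 6) is present, so the union is just that shape — area = 204.00 mm². Checking containment: the cross-section at z = 21.44 is a subset of the cross-section at z = 4.8.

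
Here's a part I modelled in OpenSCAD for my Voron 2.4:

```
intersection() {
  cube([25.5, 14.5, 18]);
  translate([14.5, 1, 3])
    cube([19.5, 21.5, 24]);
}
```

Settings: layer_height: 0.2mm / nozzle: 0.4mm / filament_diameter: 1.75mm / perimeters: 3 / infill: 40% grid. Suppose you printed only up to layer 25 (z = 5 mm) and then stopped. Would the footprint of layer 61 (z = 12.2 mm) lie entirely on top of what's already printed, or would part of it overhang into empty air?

entirely on top

Compare the two slices. At z = 5: the cube is present — its section is the full 25.5×14.5 rectangle (area 369.75 mm²); the cube at (14.5, 1) (footprint 19.5×21.5) is included at this height (area 419.25 mm²); Keeping only the common overlap: the 19.5×21.5 cube at (14.5, 1) partially overlaps the 25.5×14.5 cube; clipping to the common part keeps 148.50 mm² — area = 148.50 mm². At z = 12.2: the cube is present — its section is the full 25.5×14.5 rectangle (area 369.75 mm²); the 19.5×21.5 cube at (14.5, 1) contributes its full rectangle (area 419.25 mm²); After intersecting: the 19.5×21.5 cube at (14.5, 1) partially overlaps the 25.5×14.5 cube; clipping to the common part keeps 148.50 mm² — area = 148.50 mm². Checking containment: the cross-section at z = 12.2 is a subset of the cross-section at z = 5.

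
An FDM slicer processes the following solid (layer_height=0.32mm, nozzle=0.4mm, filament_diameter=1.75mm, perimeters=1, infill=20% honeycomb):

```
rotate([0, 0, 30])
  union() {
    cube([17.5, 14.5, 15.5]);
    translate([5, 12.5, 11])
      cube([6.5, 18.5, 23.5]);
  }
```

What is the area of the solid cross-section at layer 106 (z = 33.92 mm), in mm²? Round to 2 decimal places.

120.25 mm²

At z = 33.92 mm: the cube is not intersected at this z (z outside [0, 15.5]); the 6.5×18.5 cube at (5, 12.5) contributes its full rectangle (area 120.25 mm²); Taking the union: only the 6.5×18.5 cube at (5, 12.5) is present, so the union is just that shape — area = 120.25 mm²; (whole slice rotated 30° about Z — lengths, areas and connectivity unchanged). Overall, the cross-section is a single solid region. Net area = 120.25 mm².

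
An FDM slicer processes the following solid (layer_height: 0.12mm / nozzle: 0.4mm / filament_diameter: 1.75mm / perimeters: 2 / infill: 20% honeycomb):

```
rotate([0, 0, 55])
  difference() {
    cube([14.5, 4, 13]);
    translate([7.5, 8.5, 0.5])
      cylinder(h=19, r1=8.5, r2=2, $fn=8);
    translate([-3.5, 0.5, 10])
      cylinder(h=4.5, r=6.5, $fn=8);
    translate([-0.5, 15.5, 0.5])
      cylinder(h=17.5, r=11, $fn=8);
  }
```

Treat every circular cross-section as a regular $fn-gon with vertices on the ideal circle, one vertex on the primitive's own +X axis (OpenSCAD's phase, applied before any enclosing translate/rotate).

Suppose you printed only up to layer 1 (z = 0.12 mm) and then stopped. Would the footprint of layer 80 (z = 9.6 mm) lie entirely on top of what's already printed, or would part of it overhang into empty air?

Compare the two slices. At z = 0.12: the 14.5×4 cube contributes its full rectangle (area 58.00 mm²); the cone at (7.5, 8.5) does not reach this height (z outside [0.5, 19.5]); the cylinder at (-3.5, 0.5) is not intersected at this z (z outside [10, 14.5]); the cylinder at (-0.5, 15.5) is not intersected at this z (z outside [0.5, 18]); Subtracting the remaining from the first: none of the subtracted shapes is present at this height, so the 14.5×4 cube is unchanged — area = 58.00 mm²; (whole slice rotated 55° about Z — lengths, areas and connectivity unchanged). At z = 9.6: the cube (footprint 14.5×4) is included at this height (area 58.00 mm²); the cone at (7.5, 8.5): at t=0.479 of its height the radius interpolates to r₁+(r₂−r₁)t = 5.387, giving a regular 8-gon of that circumradius (area = (8/2)·5.387²·sin(360°/8) = 82.08 mm²); the cylinder at (-3.5, 0.5) does not reach this height (z outside [10, 14.5]); the cylinder at (-0.5, 15.5): section is a regular 8-gon, circumradius r=11 (area = (8/2)·11.000²·sin(360°/8) = 342.24 mm²); Subtracting the remaining from the first: starting from the 14.5×4 cube (58.00 mm²), the cone at (7.5, 8.5) partially overlaps it — only the 1.90 mm² overlap (of its 82.08 mm²) is removed, clipping the outline; the r=11 cylinder at (-0.5, 15.5) misses the remaining region (no effect) — area = 56.10 mm²; (whole slice rotated 55° about Z — lengths, areas and connectivity unchanged). Checking containment: the cross-section at z = 9.6 is a subset of the cross-section at z = 0.12.

entirely on top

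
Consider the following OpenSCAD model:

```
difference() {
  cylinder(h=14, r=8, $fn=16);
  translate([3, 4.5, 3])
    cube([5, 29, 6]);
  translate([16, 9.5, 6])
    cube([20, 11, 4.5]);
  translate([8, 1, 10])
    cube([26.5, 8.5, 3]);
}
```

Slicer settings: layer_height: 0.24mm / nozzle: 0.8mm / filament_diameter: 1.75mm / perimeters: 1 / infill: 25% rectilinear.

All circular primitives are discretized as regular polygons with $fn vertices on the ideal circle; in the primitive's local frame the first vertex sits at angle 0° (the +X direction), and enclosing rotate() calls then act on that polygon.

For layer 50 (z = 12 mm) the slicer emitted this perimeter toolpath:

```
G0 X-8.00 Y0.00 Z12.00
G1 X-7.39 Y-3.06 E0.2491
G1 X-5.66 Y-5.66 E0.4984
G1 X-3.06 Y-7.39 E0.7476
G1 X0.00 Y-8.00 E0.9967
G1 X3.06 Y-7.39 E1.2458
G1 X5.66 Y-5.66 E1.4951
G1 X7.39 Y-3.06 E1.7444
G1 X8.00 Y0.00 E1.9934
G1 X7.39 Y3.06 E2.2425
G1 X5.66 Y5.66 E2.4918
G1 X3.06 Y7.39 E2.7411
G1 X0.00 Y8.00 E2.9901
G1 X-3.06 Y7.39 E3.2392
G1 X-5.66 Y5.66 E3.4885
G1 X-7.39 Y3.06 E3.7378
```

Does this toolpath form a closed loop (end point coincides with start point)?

Start point (G0): (-8.00, 0.00). End point (last G1): the path does not return to the start — open.

no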